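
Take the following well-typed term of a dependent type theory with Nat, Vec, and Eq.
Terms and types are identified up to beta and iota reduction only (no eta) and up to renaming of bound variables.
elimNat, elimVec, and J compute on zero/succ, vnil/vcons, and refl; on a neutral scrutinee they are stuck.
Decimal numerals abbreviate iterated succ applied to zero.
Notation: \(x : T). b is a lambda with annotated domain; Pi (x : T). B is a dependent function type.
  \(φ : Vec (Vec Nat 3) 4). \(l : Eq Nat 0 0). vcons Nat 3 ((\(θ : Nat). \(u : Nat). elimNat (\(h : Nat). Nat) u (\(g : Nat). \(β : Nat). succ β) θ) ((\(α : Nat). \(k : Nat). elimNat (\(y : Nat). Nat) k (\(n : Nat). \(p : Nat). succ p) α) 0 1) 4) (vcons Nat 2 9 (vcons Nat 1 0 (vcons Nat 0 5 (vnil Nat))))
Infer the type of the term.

inferred type:
  Pi (φ : Vec (Vec Nat 3) 4). Pi (l : Eq Nat 0 0). Vec Nat 4


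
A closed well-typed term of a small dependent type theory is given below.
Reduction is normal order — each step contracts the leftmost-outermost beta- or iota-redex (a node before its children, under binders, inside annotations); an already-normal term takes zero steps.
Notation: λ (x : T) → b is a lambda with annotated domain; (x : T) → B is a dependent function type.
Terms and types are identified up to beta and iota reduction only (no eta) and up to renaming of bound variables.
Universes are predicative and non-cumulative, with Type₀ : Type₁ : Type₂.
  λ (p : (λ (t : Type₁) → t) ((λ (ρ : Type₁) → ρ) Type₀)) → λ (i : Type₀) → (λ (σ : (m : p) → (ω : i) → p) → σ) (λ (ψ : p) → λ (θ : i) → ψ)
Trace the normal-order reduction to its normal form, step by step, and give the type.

reduction (normal order):
  λ (p : (λ (t : Type₁) → t) ((λ (ρ : Type₁) → ρ) Type₀)) → λ (i : Type₀) → (λ (σ : (m : p) → (ω : i) → p) → σ) (λ (ψ : p) → λ (θ : i) → ψ)
  ~> λ (p : (λ (t : Type₁) → t) Type₀) → λ (ρ : Type₀) → (λ (i : (σ : p) → (m : ρ) → p) → i) (λ (ω : p) → λ (ψ : ρ) → ω)
  ~> λ (p : Type₀) → λ (t : Type₀) → (λ (ρ : (i : p) → (σ : t) → p) → ρ) (λ (m : p) → λ (ω : t) → m)
  ~> λ (p : Type₀) → λ (t : Type₀) → λ (ρ : p) → λ (i : t) → ρ
inferred type:
  (p : Type₀) → (t : Type₀) → (ρ : p) → (i : t) → p


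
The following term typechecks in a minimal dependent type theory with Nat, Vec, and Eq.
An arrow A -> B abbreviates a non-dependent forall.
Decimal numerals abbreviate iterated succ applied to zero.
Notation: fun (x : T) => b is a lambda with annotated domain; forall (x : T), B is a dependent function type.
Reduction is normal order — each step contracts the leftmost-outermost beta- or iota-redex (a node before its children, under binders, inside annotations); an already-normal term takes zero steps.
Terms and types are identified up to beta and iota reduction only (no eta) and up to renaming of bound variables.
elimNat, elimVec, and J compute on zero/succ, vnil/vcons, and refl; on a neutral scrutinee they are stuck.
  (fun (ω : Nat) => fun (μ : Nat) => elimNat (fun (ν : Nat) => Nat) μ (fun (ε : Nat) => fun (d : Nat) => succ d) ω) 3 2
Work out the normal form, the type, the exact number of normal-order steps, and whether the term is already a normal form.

resulting normal form:
  5
the term's type:
  Nat
normal-order step count: 12
term was already normal: no
first contracted redex: a beta-redex


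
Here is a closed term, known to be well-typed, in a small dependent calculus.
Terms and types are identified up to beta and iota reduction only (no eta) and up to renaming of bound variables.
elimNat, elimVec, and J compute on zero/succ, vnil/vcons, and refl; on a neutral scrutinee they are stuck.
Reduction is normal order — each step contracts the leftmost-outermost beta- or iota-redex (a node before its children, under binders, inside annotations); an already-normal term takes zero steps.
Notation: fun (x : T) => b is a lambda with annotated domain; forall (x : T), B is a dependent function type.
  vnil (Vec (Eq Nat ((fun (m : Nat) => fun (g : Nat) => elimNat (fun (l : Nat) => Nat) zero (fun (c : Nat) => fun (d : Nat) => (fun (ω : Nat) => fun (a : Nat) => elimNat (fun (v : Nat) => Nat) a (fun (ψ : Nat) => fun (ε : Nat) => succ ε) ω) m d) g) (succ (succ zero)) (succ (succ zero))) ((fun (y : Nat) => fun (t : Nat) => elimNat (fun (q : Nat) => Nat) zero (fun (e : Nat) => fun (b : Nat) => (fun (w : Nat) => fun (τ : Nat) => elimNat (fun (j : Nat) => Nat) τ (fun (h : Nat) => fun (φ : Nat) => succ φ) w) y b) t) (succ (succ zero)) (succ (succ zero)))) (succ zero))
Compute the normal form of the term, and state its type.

reduced normal form:
  vnil (Vec (Eq Nat (succ (succ (succ (succ zero)))) (succ (succ (succ (succ zero))))) (succ zero))
type:
  Vec (Vec (Eq Nat (succ (succ (succ (succ zero)))) (succ (succ (succ (succ zero))))) (succ zero)) zero


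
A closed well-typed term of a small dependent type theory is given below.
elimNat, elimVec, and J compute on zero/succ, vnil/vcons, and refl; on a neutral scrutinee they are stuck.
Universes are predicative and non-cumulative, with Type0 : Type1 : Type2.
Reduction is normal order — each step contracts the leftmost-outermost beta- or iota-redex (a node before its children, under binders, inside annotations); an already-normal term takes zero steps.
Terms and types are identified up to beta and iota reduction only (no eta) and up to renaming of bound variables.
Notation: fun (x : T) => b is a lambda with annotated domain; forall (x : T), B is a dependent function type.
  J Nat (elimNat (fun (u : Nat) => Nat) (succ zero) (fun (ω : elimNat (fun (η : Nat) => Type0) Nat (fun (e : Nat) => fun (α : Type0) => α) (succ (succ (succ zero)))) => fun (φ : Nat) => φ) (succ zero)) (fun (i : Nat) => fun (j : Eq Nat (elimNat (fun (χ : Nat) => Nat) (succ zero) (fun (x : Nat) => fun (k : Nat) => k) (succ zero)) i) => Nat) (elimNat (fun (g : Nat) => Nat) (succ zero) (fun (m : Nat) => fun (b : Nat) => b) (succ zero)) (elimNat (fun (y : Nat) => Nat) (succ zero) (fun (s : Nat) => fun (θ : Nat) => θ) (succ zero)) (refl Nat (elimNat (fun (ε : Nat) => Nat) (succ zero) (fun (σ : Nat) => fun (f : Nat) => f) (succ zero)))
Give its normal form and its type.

resulting normal form:
  succ zero
type:
  Nat
observation: 5 normal-order steps normalize the term, beginning with a J iota-redex.


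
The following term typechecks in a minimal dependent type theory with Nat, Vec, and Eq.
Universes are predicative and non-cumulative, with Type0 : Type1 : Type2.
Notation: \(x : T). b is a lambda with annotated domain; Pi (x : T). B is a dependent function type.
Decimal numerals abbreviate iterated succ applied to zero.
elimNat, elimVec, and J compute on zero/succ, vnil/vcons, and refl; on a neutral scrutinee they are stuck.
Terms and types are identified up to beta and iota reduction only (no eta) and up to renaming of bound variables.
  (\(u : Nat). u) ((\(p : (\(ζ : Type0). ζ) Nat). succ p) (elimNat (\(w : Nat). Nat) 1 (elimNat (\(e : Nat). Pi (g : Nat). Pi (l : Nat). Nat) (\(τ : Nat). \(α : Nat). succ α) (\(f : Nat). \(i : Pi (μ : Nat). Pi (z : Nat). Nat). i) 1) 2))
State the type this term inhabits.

type:
  Nat


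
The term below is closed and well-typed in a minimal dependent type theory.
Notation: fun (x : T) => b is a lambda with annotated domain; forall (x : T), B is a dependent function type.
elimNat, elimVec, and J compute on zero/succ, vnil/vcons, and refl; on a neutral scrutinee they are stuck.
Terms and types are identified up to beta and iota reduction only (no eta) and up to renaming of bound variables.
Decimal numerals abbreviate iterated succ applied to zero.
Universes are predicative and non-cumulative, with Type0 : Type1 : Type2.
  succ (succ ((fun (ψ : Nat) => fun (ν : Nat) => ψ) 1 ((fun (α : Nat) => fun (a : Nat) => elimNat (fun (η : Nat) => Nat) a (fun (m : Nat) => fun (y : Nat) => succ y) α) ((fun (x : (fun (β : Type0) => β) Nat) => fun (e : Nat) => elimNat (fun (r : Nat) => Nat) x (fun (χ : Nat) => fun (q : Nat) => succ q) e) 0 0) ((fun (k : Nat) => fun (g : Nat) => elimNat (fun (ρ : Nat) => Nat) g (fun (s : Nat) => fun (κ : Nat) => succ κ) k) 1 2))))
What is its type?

the term's type:
  Nat


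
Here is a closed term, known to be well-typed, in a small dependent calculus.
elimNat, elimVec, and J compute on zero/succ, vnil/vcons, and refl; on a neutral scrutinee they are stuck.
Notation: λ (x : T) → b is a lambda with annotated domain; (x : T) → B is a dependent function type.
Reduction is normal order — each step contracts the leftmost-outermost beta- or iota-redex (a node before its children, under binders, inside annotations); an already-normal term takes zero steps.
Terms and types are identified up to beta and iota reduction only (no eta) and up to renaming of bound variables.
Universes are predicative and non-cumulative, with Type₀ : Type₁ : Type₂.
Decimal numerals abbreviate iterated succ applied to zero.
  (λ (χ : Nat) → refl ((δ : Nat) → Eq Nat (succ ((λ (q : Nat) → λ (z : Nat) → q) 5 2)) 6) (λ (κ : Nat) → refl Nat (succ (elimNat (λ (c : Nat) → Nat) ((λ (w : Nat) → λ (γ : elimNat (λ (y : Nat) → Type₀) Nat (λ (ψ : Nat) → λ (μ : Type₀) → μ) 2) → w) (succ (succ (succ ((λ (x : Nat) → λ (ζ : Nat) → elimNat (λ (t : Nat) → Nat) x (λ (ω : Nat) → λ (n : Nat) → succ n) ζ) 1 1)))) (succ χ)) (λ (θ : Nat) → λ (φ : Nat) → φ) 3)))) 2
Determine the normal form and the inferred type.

resulting normal form:
  refl ((χ : Nat) → Eq Nat 6 6) (λ (δ : Nat) → refl Nat 6)
type:
  Eq ((χ : Nat) → Eq Nat 6 6) (λ (δ : Nat) → refl Nat 6) (λ (q : Nat) → refl Nat 6)
observation: 21 normal-order steps normalize the term, beginning with a beta-redex.


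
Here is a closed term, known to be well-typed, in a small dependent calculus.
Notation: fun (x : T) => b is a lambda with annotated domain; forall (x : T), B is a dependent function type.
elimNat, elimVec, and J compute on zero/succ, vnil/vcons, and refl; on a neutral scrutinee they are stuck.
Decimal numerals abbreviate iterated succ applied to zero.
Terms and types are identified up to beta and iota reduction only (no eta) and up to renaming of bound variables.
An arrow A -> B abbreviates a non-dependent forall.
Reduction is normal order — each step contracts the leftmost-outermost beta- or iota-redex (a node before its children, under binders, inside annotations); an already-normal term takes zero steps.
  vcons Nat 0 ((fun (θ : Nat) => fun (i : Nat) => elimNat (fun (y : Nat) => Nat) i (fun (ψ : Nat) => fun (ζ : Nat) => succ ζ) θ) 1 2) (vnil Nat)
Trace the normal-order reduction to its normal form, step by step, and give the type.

normal-order reduction sequence:
  vcons Nat 0 ((fun (θ : Nat) => fun (i : Nat) => elimNat (fun (y : Nat) => Nat) i (fun (ψ : Nat) => fun (ζ : Nat) => succ ζ) θ) 1 2) (vnil Nat)
  ~> vcons Nat 0 ((fun (θ : Nat) => elimNat (fun (i : Nat) => Nat) θ (fun (y : Nat) => fun (ψ : Nat) => succ ψ) 1) 2) (vnil Nat)
  ~> vcons Nat 0 (elimNat (fun (θ : Nat) => Nat) 2 (fun (i : Nat) => fun (y : Nat) => succ y) 1) (vnil Nat)
  ~> vcons Nat 0 ((fun (θ : Nat) => fun (i : Nat) => succ i) 0 (elimNat (fun (y : Nat) => Nat) 2 (fun (ψ : Nat) => fun (ζ : Nat) => succ ζ) 0)) (vnil Nat)
  ~> vcons Nat 0 ((fun (θ : Nat) => succ θ) (elimNat (fun (i : Nat) => Nat) 2 (fun (y : Nat) => fun (ψ : Nat) => succ ψ) 0)) (vnil Nat)
  ~> vcons Nat 0 (succ (elimNat (fun (θ : Nat) => Nat) 2 (fun (i : Nat) => fun (y : Nat) => succ y) 0)) (vnil Nat)
  ~> vcons Nat 0 3 (vnil Nat)
inferred type:
  Vec Nat 1


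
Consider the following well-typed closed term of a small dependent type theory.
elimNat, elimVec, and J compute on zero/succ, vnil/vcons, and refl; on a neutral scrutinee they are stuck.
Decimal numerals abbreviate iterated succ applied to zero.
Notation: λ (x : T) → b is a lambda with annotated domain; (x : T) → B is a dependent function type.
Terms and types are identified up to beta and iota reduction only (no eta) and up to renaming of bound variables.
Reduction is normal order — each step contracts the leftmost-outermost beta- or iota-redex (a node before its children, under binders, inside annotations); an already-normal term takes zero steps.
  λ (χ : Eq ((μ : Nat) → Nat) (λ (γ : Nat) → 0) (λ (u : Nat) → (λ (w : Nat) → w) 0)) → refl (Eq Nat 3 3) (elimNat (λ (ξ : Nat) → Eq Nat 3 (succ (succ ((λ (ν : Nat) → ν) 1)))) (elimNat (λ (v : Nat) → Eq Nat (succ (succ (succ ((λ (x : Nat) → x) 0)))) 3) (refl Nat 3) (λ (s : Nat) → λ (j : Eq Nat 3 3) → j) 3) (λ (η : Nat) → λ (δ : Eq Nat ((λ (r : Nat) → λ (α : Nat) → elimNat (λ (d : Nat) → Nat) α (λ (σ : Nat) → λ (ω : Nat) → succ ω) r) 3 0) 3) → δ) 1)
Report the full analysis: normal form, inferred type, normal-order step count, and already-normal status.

normal form:
  λ (χ : Eq ((μ : Nat) → Nat) (λ (γ : Nat) → 0) (λ (u : Nat) → 0)) → refl (Eq Nat 3 3) (refl Nat 3)
type:
  (χ : Eq ((μ : Nat) → Nat) (λ (γ : Nat) → 0) (λ (u : Nat) → 0)) → Eq (Eq Nat 3 3) (refl Nat 3) (refl Nat 3)
steps to reach normal form (normal order): 15
term was already normal: no
first contracted redex: a beta-redex


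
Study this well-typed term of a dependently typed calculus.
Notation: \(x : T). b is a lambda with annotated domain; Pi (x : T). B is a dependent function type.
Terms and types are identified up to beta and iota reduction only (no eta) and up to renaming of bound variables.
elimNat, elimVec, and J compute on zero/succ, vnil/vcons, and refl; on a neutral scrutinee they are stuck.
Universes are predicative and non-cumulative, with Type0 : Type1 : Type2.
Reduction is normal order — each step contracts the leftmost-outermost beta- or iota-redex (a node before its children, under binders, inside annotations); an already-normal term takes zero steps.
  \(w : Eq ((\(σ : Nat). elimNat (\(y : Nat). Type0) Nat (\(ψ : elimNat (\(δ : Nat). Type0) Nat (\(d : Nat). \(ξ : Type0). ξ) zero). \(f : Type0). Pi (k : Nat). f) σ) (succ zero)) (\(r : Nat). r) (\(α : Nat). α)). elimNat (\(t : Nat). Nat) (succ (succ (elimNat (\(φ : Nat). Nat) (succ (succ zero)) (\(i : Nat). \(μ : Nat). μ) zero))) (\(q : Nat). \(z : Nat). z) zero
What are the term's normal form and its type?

resulting normal form:
  \(w : Eq (Pi (σ : Nat). Nat) (\(y : Nat). y) (\(ψ : Nat). ψ)). succ (succ (succ (succ zero)))
type:
  Pi (w : Eq (Pi (σ : Nat). Nat) (\(y : Nat). y) (\(ψ : Nat). ψ)). Nat
observation: 7 normal-order steps separate the term from its normal form.


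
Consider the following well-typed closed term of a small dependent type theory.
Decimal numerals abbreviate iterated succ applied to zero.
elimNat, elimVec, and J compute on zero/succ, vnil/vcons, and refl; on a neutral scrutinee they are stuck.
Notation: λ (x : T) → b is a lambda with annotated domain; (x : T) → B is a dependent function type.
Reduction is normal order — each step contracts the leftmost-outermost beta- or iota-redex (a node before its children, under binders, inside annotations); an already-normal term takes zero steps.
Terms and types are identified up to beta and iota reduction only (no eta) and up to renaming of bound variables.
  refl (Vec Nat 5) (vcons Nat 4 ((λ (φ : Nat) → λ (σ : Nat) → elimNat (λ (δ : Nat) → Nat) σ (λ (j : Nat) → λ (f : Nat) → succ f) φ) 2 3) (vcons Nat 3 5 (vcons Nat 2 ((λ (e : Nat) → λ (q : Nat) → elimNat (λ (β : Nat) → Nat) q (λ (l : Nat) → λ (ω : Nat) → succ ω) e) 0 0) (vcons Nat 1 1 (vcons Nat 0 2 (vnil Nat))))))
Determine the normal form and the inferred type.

reduced normal form:
  refl (Vec Nat 5) (vcons Nat 4 5 (vcons Nat 3 5 (vcons Nat 2 0 (vcons Nat 1 1 (vcons Nat 0 2 (vnil Nat))))))
type:
  Eq (Vec Nat 5) (vcons Nat 4 5 (vcons Nat 3 5 (vcons Nat 2 0 (vcons Nat 1 1 (vcons Nat 0 2 (vnil Nat)))))) (vcons Nat 4 5 (vcons Nat 3 5 (vcons Nat 2 0 (vcons Nat 1 1 (vcons Nat 0 2 (vnil Nat))))))


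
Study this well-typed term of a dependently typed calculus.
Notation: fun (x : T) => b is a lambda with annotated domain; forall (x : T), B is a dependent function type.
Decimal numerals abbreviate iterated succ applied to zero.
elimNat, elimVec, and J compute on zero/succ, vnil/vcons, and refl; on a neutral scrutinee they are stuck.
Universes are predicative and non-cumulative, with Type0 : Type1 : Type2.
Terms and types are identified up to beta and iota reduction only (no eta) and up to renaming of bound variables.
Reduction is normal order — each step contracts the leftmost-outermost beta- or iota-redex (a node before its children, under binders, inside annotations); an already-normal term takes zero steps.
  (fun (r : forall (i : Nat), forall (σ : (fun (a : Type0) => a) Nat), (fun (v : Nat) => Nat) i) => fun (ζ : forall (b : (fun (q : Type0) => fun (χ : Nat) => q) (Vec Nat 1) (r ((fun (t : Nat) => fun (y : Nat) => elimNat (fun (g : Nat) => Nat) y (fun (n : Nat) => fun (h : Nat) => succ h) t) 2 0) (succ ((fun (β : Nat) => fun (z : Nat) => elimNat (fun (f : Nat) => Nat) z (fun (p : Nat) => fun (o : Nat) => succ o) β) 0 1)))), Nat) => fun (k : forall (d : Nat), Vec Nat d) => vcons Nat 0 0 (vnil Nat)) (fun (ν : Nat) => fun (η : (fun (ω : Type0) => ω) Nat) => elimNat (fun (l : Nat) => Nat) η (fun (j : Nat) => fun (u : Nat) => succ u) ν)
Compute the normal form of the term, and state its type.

normal form:
  fun (r : forall (i : Vec Nat 1), Nat) => fun (σ : forall (a : Nat), Vec Nat a) => vcons Nat 0 0 (vnil Nat)
inferred type:
  forall (r : forall (i : Vec Nat 1), Nat), forall (σ : forall (a : Nat), Vec Nat a), Vec Nat 1


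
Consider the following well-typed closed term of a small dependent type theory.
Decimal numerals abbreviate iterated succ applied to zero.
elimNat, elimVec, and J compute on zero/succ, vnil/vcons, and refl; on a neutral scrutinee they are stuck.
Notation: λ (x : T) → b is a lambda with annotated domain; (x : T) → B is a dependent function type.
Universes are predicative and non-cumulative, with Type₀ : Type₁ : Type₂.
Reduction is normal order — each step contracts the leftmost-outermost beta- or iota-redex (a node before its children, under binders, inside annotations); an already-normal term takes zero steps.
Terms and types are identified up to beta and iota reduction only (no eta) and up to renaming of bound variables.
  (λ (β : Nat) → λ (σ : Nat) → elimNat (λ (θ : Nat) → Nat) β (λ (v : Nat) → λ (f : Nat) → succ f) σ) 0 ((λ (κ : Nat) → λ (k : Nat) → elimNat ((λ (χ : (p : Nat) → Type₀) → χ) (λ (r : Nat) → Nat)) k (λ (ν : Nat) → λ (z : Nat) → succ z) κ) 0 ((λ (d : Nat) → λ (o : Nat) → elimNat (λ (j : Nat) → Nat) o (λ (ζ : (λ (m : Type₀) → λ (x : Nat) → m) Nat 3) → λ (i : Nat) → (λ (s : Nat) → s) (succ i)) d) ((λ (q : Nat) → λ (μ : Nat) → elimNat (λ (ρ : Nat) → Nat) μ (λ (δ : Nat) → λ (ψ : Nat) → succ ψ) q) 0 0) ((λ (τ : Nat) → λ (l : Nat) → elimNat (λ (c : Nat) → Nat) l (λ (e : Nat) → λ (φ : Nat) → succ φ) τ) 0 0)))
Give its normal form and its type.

reduced normal form:
  0
inferred type:
  Nat
observation: normalization takes exactly 18 steps under the normal-order strategy.


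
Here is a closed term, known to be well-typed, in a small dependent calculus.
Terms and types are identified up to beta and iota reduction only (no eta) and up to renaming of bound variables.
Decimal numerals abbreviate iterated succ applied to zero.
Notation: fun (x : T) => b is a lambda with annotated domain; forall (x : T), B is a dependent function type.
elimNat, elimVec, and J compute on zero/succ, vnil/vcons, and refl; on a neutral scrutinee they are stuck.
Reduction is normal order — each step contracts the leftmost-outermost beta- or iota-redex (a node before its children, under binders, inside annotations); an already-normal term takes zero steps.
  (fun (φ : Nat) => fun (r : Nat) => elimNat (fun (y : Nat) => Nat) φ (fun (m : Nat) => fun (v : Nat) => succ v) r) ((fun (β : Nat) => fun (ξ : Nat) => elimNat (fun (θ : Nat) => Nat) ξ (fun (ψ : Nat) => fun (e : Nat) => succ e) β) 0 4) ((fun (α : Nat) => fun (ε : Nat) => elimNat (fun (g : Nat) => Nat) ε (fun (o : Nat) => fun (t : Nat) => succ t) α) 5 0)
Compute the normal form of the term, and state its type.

normal form:
  9
type:
  Nat


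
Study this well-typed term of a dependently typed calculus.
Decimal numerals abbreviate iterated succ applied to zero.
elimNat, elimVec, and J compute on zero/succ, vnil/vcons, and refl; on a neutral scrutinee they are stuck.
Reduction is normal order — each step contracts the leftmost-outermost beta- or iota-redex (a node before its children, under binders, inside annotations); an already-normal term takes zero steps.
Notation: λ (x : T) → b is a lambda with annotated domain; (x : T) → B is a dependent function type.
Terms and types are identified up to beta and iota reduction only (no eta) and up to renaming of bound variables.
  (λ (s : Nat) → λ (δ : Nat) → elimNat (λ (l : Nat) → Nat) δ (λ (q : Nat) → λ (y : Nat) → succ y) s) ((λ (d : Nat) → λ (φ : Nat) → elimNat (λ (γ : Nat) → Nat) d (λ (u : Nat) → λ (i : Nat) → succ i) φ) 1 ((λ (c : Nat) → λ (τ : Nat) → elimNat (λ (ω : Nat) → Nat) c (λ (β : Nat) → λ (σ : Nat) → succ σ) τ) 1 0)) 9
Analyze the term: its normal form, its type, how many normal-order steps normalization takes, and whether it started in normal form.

reduced normal form:
  11
type:
  Nat
normal-order step count: 18
already normal: no
first redex: a beta-redex


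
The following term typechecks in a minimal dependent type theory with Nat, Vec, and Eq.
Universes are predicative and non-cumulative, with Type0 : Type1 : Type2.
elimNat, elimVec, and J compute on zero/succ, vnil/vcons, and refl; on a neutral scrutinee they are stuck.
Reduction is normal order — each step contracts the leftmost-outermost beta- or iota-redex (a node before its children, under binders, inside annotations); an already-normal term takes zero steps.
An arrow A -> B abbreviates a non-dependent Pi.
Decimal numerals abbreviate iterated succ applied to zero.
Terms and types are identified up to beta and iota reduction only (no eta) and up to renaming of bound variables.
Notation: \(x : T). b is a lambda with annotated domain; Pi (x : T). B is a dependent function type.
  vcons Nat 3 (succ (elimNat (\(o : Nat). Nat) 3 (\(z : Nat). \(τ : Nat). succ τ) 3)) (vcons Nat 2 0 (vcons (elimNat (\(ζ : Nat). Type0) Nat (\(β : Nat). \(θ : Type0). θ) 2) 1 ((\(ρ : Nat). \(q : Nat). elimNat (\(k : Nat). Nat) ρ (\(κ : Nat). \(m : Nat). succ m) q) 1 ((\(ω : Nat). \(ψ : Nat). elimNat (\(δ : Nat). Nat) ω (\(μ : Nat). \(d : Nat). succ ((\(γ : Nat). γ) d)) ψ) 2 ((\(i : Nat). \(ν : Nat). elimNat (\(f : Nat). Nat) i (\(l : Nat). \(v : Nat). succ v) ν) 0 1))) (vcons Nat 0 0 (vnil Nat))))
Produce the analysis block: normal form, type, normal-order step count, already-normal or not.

normal form:
  vcons Nat 3 7 (vcons Nat 2 0 (vcons Nat 1 4 (vcons Nat 0 0 (vnil Nat))))
the term's type:
  Vec Nat 4
reduction steps (normal order): 42
already normal: no
first contracted redex: an elimNat iota-redex


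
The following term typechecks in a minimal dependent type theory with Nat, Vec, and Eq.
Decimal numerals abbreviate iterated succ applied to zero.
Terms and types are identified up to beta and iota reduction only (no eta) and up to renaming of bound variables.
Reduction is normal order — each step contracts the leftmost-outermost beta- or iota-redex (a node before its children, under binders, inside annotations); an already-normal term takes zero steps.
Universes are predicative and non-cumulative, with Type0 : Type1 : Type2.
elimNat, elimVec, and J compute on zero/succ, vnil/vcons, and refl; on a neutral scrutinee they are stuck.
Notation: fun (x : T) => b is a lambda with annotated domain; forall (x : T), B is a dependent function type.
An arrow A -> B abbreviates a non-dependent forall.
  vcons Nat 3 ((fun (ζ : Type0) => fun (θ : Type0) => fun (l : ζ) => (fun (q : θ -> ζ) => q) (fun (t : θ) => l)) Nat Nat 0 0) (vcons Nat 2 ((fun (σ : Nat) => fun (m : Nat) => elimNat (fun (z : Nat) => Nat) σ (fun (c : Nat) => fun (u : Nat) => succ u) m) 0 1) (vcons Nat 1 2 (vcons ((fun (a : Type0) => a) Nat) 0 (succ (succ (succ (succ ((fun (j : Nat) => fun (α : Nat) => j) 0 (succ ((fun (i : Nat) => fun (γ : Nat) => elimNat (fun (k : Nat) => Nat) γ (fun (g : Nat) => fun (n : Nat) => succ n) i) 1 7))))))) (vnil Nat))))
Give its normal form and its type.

resulting normal form:
  vcons Nat 3 0 (vcons Nat 2 1 (vcons Nat 1 2 (vcons Nat 0 4 (vnil Nat))))
type:
  Vec Nat 4
observation: 14 normal-order steps separate the term from its normal form.


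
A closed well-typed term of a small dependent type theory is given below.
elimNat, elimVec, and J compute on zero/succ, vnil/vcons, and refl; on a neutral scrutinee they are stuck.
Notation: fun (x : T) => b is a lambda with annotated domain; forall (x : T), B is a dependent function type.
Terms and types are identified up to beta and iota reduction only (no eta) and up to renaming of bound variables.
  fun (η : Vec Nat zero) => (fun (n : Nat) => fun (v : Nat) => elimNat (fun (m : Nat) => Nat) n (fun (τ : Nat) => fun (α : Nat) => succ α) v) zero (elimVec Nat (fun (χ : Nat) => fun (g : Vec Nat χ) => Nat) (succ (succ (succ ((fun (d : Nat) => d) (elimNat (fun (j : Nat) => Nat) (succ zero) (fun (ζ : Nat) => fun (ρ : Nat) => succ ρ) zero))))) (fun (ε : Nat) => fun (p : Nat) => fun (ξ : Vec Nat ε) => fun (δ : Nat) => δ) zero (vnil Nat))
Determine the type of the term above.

type:
  forall (η : Vec Nat zero), Nat


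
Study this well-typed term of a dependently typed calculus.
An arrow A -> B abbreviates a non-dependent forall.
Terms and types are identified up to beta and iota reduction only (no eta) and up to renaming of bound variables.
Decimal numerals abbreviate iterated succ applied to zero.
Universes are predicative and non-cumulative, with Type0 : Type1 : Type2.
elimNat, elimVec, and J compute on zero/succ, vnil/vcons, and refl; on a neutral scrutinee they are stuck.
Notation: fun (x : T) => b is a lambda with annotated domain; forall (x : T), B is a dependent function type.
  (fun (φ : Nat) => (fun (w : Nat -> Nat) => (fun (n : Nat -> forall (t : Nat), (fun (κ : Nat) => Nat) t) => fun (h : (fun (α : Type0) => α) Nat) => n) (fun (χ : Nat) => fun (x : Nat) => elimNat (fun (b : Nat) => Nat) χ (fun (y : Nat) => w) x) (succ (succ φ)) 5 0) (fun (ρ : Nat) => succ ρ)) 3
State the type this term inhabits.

the term's type:
  Nat


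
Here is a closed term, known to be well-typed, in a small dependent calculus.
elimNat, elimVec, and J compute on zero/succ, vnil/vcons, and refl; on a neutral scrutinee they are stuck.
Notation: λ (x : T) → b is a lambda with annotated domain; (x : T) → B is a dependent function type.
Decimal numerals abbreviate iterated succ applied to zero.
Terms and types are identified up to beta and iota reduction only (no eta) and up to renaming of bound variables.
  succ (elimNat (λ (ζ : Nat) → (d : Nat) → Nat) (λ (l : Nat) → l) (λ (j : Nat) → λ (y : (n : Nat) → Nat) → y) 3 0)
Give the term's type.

the term's type:
  Nat


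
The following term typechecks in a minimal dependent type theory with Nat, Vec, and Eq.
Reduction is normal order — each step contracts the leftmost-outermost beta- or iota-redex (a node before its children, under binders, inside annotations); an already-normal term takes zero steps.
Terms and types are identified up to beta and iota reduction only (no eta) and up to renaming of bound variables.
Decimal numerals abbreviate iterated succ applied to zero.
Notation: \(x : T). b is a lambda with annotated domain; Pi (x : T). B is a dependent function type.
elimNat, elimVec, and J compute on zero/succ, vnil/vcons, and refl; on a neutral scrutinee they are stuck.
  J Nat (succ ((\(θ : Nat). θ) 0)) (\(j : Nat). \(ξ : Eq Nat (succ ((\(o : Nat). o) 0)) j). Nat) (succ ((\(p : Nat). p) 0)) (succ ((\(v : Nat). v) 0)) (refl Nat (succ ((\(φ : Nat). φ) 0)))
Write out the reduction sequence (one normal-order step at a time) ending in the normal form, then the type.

normal-order reduction sequence:
  J Nat (succ ((\(θ : Nat). θ) 0)) (\(j : Nat). \(ξ : Eq Nat (succ ((\(o : Nat). o) 0)) j). Nat) (succ ((\(p : Nat). p) 0)) (succ ((\(v : Nat). v) 0)) (refl Nat (succ ((\(φ : Nat). φ) 0)))
  ~> succ ((\(θ : Nat). θ) 0)
  ~> 1
type:
  Nat


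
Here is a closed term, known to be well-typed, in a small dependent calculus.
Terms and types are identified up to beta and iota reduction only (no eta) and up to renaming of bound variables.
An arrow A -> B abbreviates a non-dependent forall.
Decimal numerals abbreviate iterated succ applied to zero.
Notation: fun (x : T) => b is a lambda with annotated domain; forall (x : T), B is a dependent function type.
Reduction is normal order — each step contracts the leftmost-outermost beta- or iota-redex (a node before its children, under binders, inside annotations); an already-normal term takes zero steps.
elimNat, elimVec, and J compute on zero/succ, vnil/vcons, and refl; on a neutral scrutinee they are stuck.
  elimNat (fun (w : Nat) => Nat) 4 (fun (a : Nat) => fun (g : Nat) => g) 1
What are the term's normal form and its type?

resulting normal form:
  4
the term's type:
  Nat
observation: reduction starts at an elimNat iota-redex, and 4 normal-order steps reach the normal form.


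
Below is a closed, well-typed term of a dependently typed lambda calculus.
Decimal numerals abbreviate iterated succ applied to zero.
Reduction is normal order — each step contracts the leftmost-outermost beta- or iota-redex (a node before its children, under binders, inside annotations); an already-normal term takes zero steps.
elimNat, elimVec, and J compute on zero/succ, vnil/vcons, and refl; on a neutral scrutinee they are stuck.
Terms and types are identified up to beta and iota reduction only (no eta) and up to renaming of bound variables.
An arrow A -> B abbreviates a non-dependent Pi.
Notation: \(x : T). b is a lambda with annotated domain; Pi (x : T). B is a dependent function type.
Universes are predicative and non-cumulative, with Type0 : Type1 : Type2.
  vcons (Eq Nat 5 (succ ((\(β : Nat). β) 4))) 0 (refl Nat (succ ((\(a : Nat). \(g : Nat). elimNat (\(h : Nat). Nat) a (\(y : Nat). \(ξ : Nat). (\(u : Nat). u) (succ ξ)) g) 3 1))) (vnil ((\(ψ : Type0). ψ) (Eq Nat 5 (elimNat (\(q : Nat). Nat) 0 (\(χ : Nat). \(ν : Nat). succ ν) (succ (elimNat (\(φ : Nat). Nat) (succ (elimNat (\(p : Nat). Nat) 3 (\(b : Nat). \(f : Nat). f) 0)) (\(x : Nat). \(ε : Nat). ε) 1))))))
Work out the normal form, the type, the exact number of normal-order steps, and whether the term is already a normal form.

normal form:
  vcons (Eq Nat 5 5) 0 (refl Nat 5) (vnil (Eq Nat 5 5))
type:
  Vec (Eq Nat 5 5) 1
normal-order step count: 30
term was already normal: no
first contracted redex: a beta-redex


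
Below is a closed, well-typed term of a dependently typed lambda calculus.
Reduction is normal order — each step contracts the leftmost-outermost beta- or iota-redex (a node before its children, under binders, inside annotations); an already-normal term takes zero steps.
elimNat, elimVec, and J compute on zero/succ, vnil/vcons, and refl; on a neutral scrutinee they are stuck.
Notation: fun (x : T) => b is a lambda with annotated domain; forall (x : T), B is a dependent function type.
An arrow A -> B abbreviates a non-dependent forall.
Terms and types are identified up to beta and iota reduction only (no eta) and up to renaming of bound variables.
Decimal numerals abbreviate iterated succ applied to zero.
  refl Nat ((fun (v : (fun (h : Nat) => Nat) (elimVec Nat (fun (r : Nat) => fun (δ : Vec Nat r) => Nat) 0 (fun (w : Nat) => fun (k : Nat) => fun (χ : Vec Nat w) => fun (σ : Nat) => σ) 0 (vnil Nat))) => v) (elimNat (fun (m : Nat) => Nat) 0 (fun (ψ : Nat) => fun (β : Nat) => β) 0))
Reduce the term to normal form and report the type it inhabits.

resulting normal form:
  refl Nat 0
type:
  Eq Nat 0 0


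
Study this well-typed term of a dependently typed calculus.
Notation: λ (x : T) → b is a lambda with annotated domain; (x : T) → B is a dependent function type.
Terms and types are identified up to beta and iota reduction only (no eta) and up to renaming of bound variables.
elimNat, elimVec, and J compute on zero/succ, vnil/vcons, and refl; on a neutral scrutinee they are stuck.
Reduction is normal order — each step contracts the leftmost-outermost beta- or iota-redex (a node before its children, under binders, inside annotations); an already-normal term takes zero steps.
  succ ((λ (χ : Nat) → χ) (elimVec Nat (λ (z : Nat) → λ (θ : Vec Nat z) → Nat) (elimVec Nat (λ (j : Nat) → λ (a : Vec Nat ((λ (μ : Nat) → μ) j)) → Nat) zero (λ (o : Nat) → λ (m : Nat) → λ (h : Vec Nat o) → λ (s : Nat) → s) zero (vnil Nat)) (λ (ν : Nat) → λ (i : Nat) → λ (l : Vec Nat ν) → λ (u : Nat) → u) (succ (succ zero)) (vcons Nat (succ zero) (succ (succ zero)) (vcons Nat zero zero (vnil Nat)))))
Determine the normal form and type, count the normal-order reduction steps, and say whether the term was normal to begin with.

resulting normal form:
  succ zero
inferred type:
  Nat
reduction steps (normal order): 13
started in normal form: no
first contracted redex: a beta-redex


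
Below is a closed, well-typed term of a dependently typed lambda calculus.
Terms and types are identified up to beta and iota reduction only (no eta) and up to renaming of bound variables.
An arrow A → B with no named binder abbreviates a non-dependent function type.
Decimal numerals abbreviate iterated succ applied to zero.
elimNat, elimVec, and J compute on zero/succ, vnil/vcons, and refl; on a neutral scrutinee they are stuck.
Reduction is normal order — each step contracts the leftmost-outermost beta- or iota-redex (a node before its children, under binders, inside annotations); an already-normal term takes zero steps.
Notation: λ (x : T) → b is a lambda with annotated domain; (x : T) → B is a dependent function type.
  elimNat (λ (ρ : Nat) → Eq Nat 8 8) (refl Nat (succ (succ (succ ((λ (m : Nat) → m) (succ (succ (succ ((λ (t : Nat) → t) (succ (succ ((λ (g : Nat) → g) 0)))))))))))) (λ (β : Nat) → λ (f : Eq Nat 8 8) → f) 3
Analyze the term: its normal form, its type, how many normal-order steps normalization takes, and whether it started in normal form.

resulting normal form:
  refl Nat 8
type:
  Eq Nat 8 8
reduction steps (normal order): 13
already normal: no
first redex: an elimNat iota-redex


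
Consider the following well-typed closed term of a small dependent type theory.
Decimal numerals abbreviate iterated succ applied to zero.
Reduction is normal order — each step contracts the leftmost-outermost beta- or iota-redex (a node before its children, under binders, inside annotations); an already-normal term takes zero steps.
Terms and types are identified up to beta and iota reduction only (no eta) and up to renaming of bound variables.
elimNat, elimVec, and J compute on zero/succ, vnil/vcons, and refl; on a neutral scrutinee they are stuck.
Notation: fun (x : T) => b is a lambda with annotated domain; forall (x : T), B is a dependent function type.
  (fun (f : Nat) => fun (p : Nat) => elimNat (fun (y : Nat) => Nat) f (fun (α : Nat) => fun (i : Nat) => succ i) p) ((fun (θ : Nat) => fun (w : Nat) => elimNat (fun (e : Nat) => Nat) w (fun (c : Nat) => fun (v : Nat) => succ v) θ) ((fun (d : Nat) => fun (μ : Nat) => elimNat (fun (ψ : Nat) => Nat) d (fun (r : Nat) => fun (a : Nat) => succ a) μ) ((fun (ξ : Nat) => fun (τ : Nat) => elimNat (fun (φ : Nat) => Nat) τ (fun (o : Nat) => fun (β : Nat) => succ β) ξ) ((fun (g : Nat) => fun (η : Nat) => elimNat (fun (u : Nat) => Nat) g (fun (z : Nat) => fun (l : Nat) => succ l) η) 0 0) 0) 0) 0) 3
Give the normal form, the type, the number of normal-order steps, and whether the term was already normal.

reduced normal form:
  3
inferred type:
  Nat
normal-order step count: 24
started in normal form: no
first contracted redex: a beta-redex


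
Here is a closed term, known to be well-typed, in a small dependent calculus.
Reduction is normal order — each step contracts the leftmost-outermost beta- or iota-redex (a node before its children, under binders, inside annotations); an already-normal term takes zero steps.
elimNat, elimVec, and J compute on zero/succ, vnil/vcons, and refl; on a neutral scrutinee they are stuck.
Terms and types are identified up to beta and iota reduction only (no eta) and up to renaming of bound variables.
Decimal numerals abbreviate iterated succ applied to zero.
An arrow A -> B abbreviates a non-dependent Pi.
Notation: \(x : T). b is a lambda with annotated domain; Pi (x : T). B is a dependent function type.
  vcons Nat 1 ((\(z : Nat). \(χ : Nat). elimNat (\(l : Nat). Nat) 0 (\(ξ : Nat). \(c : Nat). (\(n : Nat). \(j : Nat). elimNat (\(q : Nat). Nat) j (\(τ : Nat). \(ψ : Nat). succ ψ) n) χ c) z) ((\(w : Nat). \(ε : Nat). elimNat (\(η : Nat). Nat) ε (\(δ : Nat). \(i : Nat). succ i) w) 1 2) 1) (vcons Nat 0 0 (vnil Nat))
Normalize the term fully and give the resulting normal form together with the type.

normal form:
  vcons Nat 1 3 (vcons Nat 0 0 (vnil Nat))
type:
  Vec Nat 2


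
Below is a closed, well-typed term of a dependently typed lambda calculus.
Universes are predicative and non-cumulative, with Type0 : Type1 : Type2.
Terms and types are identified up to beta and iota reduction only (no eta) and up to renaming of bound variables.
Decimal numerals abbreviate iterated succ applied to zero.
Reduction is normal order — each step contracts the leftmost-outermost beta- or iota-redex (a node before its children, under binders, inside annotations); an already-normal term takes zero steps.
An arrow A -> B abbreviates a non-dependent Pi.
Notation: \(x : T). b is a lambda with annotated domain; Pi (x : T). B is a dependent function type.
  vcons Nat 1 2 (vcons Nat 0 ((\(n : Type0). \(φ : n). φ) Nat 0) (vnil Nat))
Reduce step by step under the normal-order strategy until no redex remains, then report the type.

normal-order reduction sequence:
  vcons Nat 1 2 (vcons Nat 0 ((\(n : Type0). \(φ : n). φ) Nat 0) (vnil Nat))
  ~> vcons Nat 1 2 (vcons Nat 0 ((\(n : Nat). n) 0) (vnil Nat))
  ~> vcons Nat 1 2 (vcons Nat 0 0 (vnil Nat))
type:
  Vec Nat 2


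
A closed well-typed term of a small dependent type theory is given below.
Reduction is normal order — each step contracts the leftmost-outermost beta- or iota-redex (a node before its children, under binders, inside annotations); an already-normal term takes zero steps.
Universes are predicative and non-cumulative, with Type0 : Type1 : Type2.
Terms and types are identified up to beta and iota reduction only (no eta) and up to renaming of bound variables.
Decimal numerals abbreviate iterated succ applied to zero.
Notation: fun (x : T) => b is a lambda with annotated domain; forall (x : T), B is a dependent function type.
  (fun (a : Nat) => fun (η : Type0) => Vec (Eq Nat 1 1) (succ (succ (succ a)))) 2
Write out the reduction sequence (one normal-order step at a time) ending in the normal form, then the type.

normal-order reduction sequence:
  (fun (a : Nat) => fun (η : Type0) => Vec (Eq Nat 1 1) (succ (succ (succ a)))) 2
  ~> fun (a : Type0) => Vec (Eq Nat 1 1) 5
the term's type:
  forall (a : Type0), Type0


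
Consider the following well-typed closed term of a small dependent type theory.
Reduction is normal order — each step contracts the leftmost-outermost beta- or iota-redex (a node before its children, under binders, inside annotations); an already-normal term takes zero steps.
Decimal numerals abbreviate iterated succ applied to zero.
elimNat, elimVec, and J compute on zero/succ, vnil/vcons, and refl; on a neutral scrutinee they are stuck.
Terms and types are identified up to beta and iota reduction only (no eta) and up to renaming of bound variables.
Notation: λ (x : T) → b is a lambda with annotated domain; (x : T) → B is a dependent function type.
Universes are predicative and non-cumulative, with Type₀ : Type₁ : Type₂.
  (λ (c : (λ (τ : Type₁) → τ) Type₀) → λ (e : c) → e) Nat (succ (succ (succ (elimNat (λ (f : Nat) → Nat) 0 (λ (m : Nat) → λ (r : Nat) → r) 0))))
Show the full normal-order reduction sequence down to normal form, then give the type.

normal-order reduction sequence:
  (λ (c : (λ (τ : Type₁) → τ) Type₀) → λ (e : c) → e) Nat (succ (succ (succ (elimNat (λ (f : Nat) → Nat) 0 (λ (m : Nat) → λ (r : Nat) → r) 0))))
  ~> (λ (c : Nat) → c) (succ (succ (succ (elimNat (λ (τ : Nat) → Nat) 0 (λ (e : Nat) → λ (f : Nat) → f) 0))))
  ~> succ (succ (succ (elimNat (λ (c : Nat) → Nat) 0 (λ (τ : Nat) → λ (e : Nat) → e) 0)))
  ~> 3
the term's type:
  Nat
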